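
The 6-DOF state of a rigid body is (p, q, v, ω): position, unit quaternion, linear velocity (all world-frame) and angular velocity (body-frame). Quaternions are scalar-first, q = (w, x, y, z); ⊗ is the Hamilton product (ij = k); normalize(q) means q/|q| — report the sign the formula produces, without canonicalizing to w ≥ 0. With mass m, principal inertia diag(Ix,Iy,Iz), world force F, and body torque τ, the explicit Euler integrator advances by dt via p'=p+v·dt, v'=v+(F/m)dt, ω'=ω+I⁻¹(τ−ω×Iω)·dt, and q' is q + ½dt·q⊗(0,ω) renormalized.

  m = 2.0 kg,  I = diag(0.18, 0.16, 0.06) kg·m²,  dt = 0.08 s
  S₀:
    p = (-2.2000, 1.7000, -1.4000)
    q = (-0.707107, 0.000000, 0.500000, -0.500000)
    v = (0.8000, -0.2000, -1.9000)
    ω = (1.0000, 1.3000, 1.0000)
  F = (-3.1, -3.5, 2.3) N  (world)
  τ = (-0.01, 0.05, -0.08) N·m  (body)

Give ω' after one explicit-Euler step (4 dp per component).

ω' = (1.0533, 1.2650, 0.9280)

ω×(Iω) gyroscopic = (-0.1300, 0.1200, -0.0260)
angular accel α = (0.6667, -0.4375, -0.9000)
ω + α·dt = (1.0533, 1.2650, 0.9280)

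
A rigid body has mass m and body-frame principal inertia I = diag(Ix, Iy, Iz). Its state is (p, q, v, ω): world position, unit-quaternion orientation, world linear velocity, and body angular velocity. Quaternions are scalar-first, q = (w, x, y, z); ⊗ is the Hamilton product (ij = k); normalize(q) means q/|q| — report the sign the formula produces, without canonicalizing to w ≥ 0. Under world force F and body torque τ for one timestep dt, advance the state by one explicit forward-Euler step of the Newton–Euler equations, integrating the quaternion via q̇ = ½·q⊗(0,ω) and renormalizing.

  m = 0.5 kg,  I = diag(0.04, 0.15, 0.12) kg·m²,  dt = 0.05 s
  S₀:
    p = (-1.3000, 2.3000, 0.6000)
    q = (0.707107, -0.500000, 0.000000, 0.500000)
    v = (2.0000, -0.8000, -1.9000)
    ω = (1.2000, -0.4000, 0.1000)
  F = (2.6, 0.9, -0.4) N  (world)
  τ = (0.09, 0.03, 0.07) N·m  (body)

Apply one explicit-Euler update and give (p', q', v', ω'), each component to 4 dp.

p' = (-1.2000, 2.2600, 0.5050)
q' = (0.7205, -0.4735, 0.0092, 0.5065)
v' = (2.2600, -0.7100, -1.9400)
ω' = (1.3110, -0.3868, 0.1512)

linear accel F/m = (5.2000, 1.8000, -0.8000)
new position p' = (-1.2000, 2.2600, 0.5050)
new velocity v' = (2.2600, -0.7100, -1.9400)
ω×(Iω) gyroscopic = (0.0012, -0.0096, -0.0528)
(τ − ω×Iω)/I = (2.2200, 0.2640, 1.0233)
ω + α·dt = (1.3110, -0.3868, 0.1512)
Hamilton product q⊗(0,ω) = (0.5500000, 1.0485284, 0.3671572, 0.2707107)
q' = normalize(q + ½dt·q⊗(0,ω)) = (0.7205, -0.4735, 0.0092, 0.5065)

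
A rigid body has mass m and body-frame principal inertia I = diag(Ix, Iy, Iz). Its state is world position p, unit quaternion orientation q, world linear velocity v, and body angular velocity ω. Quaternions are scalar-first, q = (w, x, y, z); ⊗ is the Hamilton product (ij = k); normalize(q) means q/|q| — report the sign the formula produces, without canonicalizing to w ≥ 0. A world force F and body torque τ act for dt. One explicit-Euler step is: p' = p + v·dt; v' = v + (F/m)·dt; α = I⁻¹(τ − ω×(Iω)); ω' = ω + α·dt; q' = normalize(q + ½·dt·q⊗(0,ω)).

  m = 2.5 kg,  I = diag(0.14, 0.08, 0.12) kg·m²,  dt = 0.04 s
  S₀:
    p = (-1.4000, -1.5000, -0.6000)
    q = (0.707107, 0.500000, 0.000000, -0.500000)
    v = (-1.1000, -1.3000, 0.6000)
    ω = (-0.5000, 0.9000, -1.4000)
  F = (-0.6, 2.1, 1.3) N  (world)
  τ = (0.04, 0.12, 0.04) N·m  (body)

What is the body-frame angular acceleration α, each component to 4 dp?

α = (0.6457, 1.3250, 0.1083)

gyro term ω×Iω = (-0.0504, 0.0140, 0.0270)
(τ − ω×Iω)/I = (0.6457, 1.3250, 0.1083)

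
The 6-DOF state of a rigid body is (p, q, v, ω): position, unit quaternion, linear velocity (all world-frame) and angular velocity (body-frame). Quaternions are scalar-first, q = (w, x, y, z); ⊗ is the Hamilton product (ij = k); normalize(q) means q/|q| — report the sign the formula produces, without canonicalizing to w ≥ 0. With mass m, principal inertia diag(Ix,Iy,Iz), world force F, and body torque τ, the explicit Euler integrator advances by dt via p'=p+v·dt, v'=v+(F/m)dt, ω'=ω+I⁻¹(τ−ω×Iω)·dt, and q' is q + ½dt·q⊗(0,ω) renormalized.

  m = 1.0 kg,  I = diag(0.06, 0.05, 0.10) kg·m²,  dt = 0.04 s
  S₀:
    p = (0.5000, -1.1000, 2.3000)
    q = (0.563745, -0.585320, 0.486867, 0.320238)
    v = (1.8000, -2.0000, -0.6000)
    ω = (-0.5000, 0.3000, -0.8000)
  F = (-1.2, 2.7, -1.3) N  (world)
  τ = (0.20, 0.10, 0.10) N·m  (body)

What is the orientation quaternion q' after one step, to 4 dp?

q⊗(0,ω) = (-0.1825297, -0.7674375, -0.4592515, -0.3831585)
q + ½dt·q⊗(0,ω), renormalized = (0.5600, -0.6006, 0.4776, 0.3125)

q' = (0.5600, -0.6006, 0.4776, 0.3125)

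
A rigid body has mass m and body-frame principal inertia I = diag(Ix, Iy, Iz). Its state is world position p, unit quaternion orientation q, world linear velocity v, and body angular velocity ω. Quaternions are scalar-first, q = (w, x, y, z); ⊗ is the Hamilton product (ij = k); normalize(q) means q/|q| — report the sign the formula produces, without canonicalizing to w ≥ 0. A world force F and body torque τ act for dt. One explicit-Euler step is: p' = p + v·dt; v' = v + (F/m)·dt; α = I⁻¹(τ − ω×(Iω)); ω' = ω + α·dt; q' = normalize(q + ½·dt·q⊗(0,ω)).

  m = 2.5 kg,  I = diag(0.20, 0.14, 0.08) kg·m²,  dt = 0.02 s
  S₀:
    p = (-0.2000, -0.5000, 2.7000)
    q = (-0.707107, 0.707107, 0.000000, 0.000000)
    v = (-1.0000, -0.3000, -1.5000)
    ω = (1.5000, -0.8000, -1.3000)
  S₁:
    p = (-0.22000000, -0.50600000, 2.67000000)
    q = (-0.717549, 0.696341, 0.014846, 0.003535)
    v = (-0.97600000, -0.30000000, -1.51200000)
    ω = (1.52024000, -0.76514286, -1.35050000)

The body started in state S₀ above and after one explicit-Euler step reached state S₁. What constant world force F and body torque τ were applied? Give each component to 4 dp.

rate change Δω = (0.02024000, 0.03485714, -0.05050000)
ω₀×(Iω₀) = (-0.0624, -0.2340, 0.0720)
applied torque τ = (0.1400, 0.0100, -0.1300)
v₁ − v₀ = (0.02400000, 0.00000000, -0.01200000)
applied force F = (3.0000, 0.0000, -1.5000)

F = (3.0000, 0.0000, -1.5000)
τ = (0.1400, 0.0100, -0.1300)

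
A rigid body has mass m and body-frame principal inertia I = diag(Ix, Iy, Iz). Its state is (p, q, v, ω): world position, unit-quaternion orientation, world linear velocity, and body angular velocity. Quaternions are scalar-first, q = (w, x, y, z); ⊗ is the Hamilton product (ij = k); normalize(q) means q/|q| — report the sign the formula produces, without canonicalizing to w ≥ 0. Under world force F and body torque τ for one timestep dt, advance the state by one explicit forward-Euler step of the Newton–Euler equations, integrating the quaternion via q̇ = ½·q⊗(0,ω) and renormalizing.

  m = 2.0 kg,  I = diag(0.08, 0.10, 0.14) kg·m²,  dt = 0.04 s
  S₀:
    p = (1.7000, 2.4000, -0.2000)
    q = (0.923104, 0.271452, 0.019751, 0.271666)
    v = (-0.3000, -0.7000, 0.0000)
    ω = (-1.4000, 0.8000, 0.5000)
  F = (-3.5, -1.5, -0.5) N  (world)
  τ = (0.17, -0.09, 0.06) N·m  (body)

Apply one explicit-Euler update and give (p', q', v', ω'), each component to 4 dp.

ω×(Iω) gyroscopic = (0.0160, 0.0420, -0.0224)
(τ − ω×Iω)/I = (1.9250, -1.3200, 0.5886)
new body rate ω' = (-1.3230, 0.7472, 0.5235)
2q̇ = q⊗(0,ω) = (0.2283990, -1.4998029, 0.2224248, 0.7063650)
updated quaternion q' = (0.9271, 0.2413, 0.0242, 0.2856)
a = F/m = (-1.7500, -0.7500, -0.2500)
p' = p + v·dt = (1.6880, 2.3720, -0.2000)
v' = v + a·dt = (-0.3700, -0.7300, -0.0100)

p' = (1.6880, 2.3720, -0.2000)
q' = (0.9271, 0.2413, 0.0242, 0.2856)
v' = (-0.3700, -0.7300, -0.0100)
ω' = (-1.3230, 0.7472, 0.5235)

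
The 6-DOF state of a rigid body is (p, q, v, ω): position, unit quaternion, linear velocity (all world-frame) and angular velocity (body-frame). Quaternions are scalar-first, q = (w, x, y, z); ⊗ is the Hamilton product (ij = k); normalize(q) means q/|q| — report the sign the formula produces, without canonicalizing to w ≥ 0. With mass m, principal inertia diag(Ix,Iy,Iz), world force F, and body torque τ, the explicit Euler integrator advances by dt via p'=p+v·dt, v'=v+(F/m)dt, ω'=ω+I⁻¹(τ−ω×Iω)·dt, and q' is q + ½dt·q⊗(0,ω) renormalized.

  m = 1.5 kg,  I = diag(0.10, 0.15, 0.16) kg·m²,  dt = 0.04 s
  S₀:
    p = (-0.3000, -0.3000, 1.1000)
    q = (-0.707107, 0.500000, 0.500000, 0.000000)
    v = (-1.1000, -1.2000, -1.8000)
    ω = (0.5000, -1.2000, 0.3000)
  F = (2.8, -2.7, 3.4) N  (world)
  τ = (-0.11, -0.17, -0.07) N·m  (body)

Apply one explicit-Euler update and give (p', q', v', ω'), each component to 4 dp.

p' = (-0.3440, -0.3480, 1.0280)
q' = (-0.6999, 0.4958, 0.5138, -0.0212)
v' = (-1.0253, -1.2720, -1.7093)
ω' = (0.4574, -1.2429, 0.2900)

linear accel F/m = (1.8667, -1.8000, 2.2667)
p' = p + v·dt = (-0.3440, -0.3480, 1.0280)
v' = v + a·dt = (-1.0253, -1.2720, -1.7093)
α = I⁻¹(τ − ω×Iω) = (-1.0640, -1.0733, -0.2500)
new body rate ω' = (0.4574, -1.2429, 0.2900)
Hamilton product q⊗(0,ω) = (0.3500000, -0.2035535, 0.6985284, -1.0621321)
q' = normalize(q + ½dt·q⊗(0,ω)) = (-0.6999, 0.4958, 0.5138, -0.0212)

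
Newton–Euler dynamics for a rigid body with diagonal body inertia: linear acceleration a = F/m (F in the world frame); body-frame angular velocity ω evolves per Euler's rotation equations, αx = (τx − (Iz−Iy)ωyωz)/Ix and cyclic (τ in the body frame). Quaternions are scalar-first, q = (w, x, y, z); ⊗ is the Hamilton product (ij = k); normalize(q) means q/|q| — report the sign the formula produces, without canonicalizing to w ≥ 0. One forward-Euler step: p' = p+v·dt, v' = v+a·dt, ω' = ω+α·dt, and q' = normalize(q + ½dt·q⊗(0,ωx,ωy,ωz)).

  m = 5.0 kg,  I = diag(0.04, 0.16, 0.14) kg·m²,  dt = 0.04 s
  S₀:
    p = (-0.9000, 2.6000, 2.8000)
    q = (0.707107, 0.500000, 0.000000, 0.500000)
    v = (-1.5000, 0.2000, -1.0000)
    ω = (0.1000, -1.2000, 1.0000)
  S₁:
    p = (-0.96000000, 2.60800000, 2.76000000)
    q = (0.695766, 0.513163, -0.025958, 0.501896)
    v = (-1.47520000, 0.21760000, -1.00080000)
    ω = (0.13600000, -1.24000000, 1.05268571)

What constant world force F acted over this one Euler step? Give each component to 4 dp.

velocity change Δv = (0.02480000, 0.01760000, -0.00080000)
m·(v₁−v₀)/dt = (3.1000, 2.2000, -0.1000)

F = (3.1000, 2.2000, -0.1000)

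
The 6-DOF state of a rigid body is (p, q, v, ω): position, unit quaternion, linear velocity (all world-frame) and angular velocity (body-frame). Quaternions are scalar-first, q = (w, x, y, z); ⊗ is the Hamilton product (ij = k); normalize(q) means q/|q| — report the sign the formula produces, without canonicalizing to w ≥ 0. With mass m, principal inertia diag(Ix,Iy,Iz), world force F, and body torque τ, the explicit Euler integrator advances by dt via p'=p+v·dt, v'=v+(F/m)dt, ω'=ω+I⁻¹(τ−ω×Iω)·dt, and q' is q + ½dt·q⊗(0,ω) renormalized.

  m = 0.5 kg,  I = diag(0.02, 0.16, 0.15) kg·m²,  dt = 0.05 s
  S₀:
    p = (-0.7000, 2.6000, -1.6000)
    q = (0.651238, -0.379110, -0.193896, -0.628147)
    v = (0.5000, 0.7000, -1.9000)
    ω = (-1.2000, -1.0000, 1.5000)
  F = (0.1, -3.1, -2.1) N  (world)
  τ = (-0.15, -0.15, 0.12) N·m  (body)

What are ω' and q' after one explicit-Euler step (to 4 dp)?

ω' = (-1.6125, -1.1200, 1.4840)
q' = (0.6576, -0.4210, -0.1769, -0.5992)

gyro term ω×Iω = (0.0150, 0.2340, 0.1680)
α = I⁻¹(τ − ω×Iω) = (-8.2500, -2.4000, -0.3200)
ω' = ω + α·dt = (-1.6125, -1.1200, 1.4840)
q⊗(0,ω) = (0.2933925, -1.7004766, 0.6712034, 1.1232918)
updated quaternion q' = (0.6576, -0.4210, -0.1769, -0.5992)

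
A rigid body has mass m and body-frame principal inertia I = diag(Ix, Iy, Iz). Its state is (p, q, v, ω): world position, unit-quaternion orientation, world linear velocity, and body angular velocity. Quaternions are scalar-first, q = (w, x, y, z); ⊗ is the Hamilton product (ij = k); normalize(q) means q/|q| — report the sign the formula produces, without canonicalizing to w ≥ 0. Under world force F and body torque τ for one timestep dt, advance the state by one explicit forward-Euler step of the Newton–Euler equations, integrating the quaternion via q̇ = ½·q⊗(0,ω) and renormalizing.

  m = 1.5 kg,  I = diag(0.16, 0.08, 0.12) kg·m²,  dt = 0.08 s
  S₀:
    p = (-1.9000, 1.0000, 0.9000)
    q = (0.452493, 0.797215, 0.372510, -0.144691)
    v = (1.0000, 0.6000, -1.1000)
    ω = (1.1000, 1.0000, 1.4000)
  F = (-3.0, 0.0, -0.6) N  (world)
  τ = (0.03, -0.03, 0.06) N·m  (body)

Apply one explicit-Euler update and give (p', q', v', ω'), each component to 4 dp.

α = I⁻¹(τ − ω×Iω) = (-0.1625, -1.1450, 1.2333)
new body rate ω' = (1.0870, 0.9084, 1.4987)
2q̇ = q⊗(0,ω) = (-1.0468791, 1.1639473, -0.8227681, 1.0209442)
updated quaternion q' = (0.4093, 0.8410, 0.3385, -0.1035)
p' = p + v·dt = (-1.8200, 1.0480, 0.8120)
new velocity v' = (0.8400, 0.6000, -1.1320)

p' = (-1.8200, 1.0480, 0.8120)
q' = (0.4093, 0.8410, 0.3385, -0.1035)
v' = (0.8400, 0.6000, -1.1320)
ω' = (1.0870, 0.9084, 1.4987)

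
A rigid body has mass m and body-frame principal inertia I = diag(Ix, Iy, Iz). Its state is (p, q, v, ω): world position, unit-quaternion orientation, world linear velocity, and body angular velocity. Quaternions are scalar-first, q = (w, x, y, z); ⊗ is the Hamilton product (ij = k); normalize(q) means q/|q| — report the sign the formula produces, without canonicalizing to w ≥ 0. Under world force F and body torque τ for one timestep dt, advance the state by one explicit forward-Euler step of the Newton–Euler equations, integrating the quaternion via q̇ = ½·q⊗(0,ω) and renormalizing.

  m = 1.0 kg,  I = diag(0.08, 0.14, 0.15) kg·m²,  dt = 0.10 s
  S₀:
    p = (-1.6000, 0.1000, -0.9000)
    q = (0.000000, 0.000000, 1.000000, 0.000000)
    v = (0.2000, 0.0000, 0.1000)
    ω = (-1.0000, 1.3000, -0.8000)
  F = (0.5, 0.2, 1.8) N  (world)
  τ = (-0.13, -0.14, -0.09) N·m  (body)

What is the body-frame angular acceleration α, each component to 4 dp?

α = (-1.4950, -0.6000, -0.0800)

gyro term ω×Iω = (-0.0104, -0.0560, -0.0780)
α = I⁻¹(τ − ω×Iω) = (-1.4950, -0.6000, -0.0800)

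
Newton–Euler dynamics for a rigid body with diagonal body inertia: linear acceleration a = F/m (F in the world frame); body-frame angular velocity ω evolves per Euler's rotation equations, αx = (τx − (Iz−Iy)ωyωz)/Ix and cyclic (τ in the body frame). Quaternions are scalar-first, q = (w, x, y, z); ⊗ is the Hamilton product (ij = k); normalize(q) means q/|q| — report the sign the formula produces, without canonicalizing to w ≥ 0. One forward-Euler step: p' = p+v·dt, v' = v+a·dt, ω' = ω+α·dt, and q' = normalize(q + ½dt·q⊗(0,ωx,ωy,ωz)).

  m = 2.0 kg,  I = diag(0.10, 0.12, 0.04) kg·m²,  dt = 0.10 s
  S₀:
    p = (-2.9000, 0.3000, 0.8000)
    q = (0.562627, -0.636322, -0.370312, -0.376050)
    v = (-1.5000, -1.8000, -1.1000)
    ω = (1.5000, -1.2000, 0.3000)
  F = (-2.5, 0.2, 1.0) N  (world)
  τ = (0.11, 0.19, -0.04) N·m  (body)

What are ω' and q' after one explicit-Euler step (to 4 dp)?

ω' = (1.5812, -1.0642, 0.2900)
q' = (0.5910, -0.6193, -0.4207, -0.3002)

(τ − ω×Iω)/I = (0.8120, 1.3583, -0.1000)
ω' = ω + α·dt = (1.5812, -1.0642, 0.2900)
2q̇ = q⊗(0,ω) = (0.6229236, 0.2815869, -1.0483308, 1.4878425)
updated quaternion q' = (0.5910, -0.6193, -0.4207, -0.3002)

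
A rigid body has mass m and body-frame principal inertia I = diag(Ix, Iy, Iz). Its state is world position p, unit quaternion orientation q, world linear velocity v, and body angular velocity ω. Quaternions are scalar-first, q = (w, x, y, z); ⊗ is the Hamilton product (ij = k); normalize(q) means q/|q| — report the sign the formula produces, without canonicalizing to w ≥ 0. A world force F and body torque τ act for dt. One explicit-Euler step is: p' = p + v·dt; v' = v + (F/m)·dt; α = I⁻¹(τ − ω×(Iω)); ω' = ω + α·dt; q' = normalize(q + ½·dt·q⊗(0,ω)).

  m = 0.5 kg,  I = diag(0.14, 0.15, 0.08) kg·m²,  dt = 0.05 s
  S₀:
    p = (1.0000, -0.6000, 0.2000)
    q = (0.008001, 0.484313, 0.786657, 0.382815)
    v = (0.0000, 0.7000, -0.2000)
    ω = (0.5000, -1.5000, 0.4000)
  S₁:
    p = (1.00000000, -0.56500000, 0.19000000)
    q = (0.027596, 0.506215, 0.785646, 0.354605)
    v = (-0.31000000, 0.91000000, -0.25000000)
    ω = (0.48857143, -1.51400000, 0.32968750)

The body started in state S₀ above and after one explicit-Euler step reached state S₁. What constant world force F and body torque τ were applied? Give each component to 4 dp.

F = (-3.1000, 2.1000, -0.5000)
τ = (0.0100, -0.0300, -0.1200)

Δω = ω₁−ω₀ = (-0.01142857, -0.01400000, -0.07031250)
ω₀×(Iω₀) = (0.0420, 0.0120, -0.0075)
I·α + gyro = (0.0100, -0.0300, -0.1200)
velocity change Δv = (-0.31000000, 0.21000000, -0.05000000)
F = m·Δv/dt = (-3.1000, 2.1000, -0.5000)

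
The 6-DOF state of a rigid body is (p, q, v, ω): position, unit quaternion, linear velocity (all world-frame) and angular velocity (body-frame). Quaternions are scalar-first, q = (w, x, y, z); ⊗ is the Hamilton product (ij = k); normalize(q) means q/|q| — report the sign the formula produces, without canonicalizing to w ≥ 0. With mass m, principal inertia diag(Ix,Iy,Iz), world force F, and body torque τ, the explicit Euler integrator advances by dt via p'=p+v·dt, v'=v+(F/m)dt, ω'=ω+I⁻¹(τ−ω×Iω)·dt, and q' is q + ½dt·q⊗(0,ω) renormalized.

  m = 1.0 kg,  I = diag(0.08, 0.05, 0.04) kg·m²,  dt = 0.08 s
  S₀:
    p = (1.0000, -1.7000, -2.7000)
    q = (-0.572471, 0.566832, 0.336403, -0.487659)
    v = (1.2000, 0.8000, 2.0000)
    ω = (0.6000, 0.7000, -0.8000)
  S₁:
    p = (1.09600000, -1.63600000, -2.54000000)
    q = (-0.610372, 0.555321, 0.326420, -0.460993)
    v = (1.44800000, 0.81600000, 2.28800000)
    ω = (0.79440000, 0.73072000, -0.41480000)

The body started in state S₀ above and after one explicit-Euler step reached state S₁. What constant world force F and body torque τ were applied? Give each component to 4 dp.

rate change Δω = (0.19440000, 0.03072000, 0.38520000)
precession coupling = (0.0056, -0.0192, -0.0126)
applied torque τ = (0.2000, 0.0000, 0.1800)
v₁ − v₀ = (0.24800000, 0.01600000, 0.28800000)
m·(v₁−v₀)/dt = (3.1000, 0.2000, 3.6000)

F = (3.1000, 0.2000, 3.6000)
τ = (0.2000, 0.0000, 0.1800)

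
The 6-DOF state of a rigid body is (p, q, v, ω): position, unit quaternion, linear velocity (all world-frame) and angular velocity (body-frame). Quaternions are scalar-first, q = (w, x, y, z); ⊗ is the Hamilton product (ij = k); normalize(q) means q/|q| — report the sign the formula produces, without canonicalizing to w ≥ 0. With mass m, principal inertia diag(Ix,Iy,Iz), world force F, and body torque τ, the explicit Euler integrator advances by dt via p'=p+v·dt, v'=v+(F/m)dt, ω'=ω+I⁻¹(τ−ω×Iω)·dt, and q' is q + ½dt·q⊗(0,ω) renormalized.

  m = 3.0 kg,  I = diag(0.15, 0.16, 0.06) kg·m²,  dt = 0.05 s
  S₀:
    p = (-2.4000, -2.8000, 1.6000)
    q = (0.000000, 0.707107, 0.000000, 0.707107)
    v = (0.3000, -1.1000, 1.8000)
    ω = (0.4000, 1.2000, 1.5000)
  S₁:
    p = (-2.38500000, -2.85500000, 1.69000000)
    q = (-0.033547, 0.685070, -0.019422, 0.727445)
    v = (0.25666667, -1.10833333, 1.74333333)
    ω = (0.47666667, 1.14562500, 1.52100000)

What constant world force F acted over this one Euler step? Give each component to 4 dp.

Δv = v₁−v₀ = (-0.04333333, -0.00833333, -0.05666667)
F = m·Δv/dt = (-2.6000, -0.5000, -3.4000)

F = (-2.6000, -0.5000, -3.4000)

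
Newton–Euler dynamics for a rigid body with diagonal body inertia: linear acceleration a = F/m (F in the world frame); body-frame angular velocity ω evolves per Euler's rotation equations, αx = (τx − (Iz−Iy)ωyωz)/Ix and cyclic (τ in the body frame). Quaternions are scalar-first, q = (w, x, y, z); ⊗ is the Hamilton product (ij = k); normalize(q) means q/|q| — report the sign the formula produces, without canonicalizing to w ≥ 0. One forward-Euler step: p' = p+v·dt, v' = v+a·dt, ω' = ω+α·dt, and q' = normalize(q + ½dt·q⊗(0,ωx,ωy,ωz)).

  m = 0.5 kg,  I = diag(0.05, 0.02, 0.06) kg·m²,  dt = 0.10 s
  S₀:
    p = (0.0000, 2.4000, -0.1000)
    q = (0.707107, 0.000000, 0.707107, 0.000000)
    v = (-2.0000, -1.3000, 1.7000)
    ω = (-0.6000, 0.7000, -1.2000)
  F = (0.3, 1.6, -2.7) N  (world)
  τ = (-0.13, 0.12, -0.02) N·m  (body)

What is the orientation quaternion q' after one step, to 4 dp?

q⊗(0,ω) = (-0.4949749, -1.2727926, 0.4949749, -0.4242642)
q + ½dt·q⊗(0,ω), renormalized = (0.6804, -0.0635, 0.7298, -0.0212)

q' = (0.6804, -0.0635, 0.7298, -0.0212)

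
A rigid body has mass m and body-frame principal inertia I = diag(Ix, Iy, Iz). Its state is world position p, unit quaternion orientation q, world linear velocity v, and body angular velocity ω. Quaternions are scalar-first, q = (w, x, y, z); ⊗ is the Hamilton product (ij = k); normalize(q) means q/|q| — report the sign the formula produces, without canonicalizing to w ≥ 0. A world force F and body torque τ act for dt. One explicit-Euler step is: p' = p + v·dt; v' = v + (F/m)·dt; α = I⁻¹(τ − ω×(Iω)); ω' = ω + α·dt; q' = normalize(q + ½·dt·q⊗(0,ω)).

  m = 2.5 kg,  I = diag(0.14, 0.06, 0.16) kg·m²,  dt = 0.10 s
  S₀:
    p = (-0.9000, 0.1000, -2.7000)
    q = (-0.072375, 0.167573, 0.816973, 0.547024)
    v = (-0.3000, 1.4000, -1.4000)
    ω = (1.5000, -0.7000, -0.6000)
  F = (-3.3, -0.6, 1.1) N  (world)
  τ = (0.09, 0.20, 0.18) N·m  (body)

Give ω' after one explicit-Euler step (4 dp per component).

angular accel α = (0.3429, 3.0333, 0.6000)
ω + α·dt = (1.5343, -0.3967, -0.5400)

ω' = (1.5343, -0.3967, -0.5400)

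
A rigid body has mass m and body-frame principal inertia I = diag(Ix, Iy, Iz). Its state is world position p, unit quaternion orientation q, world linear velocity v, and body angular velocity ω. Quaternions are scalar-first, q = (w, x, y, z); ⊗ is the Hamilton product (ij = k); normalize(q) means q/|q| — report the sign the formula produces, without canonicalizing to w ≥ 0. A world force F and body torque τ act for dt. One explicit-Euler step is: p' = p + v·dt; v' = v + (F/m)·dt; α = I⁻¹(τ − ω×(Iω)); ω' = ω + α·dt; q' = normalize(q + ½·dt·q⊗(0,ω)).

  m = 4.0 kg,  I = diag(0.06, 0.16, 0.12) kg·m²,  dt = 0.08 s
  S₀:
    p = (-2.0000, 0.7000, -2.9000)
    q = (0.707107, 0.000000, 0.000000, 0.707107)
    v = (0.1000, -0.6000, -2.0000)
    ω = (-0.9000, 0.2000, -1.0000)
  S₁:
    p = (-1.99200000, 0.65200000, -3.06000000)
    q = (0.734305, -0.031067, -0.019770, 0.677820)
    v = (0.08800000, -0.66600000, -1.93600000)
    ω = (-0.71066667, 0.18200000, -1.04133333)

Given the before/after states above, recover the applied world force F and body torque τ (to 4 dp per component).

v₁ − v₀ = (-0.01200000, -0.06600000, 0.06400000)
applied force F = (-0.6000, -3.3000, 3.2000)
Δω = ω₁−ω₀ = (0.18933333, -0.01800000, -0.04133333)
I·α + gyro = (0.1500, -0.0900, -0.0800)

F = (-0.6000, -3.3000, 3.2000)
τ = (0.1500, -0.0900, -0.0800)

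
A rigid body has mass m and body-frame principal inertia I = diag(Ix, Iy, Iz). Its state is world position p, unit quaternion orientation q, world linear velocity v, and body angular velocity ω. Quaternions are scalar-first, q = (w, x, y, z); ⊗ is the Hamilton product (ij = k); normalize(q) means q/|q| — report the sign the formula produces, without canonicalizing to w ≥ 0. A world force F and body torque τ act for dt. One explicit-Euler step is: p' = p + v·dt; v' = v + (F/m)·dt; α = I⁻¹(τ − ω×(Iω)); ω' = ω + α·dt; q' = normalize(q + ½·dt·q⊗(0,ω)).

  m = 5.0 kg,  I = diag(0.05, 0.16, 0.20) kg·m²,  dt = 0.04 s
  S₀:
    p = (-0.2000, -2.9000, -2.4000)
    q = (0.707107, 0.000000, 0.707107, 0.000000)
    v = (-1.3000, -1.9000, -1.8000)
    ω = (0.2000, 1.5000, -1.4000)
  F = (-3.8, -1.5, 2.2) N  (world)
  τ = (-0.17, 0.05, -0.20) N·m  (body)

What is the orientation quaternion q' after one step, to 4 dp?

q' = (0.6853, -0.0170, 0.7277, -0.0226)

Hamilton product q⊗(0,ω) = (-1.0606605, -0.8485284, 1.0606605, -1.1313712)
q + ½dt·q⊗(0,ω), renormalized = (0.6853, -0.0170, 0.7277, -0.0226)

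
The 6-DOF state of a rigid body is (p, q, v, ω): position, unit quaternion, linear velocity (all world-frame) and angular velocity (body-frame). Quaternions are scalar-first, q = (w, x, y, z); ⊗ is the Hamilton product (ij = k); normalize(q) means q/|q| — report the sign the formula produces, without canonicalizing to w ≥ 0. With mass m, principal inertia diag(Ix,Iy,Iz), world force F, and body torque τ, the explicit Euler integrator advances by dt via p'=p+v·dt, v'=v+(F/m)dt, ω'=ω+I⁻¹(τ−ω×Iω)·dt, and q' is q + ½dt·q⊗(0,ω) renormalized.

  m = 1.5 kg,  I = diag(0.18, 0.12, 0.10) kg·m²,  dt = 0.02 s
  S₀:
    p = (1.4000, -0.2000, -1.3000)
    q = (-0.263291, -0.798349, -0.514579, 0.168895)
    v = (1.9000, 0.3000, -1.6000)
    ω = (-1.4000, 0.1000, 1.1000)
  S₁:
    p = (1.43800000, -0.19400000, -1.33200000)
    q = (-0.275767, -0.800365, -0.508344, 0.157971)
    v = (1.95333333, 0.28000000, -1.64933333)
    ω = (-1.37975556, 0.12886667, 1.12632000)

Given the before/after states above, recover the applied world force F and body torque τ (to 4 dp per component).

v₁ − v₀ = (0.05333333, -0.02000000, -0.04933333)
m·(v₁−v₀)/dt = (4.0000, -1.5000, -3.7000)
rate change Δω = (0.02024444, 0.02886667, 0.02632000)
precession coupling = (-0.0022, -0.1232, 0.0084)
τ = I·(Δω/dt) + ω₀×(Iω₀) = (0.1800, 0.0500, 0.1400)

F = (4.0000, -1.5000, -3.7000)
τ = (0.1800, 0.0500, 0.1400)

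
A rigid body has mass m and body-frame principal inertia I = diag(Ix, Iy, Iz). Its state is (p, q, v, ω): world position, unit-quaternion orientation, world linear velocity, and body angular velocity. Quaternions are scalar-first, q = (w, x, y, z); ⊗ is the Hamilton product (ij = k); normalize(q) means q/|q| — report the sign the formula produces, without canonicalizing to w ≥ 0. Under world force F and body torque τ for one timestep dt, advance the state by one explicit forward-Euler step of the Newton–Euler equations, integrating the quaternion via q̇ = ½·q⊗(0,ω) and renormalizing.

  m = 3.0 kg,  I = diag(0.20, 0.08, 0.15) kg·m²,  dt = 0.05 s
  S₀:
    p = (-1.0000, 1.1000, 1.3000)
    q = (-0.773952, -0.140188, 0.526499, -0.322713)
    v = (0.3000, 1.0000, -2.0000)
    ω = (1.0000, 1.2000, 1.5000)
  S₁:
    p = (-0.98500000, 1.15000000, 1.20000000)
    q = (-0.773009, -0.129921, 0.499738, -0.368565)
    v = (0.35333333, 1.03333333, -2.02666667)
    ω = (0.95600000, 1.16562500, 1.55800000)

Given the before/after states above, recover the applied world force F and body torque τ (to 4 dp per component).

F = (3.2000, 2.0000, -1.6000)
τ = (-0.0500, 0.0200, 0.0300)

Δω = ω₁−ω₀ = (-0.04400000, -0.03437500, 0.05800000)
precession coupling = (0.1260, 0.0750, -0.1440)
I·α + gyro = (-0.0500, 0.0200, 0.0300)
velocity change Δv = (0.05333333, 0.03333333, -0.02666667)
applied force F = (3.2000, 2.0000, -1.6000)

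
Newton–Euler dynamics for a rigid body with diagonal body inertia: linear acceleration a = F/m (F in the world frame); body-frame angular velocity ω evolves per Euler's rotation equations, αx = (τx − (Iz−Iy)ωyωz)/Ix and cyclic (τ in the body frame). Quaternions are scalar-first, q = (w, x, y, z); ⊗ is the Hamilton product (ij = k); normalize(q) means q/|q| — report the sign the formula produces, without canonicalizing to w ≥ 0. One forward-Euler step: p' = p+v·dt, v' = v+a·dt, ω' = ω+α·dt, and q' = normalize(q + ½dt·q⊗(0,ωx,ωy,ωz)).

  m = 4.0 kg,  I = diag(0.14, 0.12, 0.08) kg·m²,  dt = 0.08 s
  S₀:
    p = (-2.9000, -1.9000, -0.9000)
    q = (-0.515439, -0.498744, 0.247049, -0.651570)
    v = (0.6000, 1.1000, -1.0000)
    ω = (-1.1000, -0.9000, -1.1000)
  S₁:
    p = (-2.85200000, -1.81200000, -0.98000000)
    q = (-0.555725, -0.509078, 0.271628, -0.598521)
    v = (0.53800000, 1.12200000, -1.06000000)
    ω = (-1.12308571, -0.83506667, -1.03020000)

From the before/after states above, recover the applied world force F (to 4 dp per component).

F = (-3.1000, 1.1000, -3.0000)

Δv = v₁−v₀ = (-0.06200000, 0.02200000, -0.06000000)
m·(v₁−v₀)/dt = (-3.1000, 1.1000, -3.0000)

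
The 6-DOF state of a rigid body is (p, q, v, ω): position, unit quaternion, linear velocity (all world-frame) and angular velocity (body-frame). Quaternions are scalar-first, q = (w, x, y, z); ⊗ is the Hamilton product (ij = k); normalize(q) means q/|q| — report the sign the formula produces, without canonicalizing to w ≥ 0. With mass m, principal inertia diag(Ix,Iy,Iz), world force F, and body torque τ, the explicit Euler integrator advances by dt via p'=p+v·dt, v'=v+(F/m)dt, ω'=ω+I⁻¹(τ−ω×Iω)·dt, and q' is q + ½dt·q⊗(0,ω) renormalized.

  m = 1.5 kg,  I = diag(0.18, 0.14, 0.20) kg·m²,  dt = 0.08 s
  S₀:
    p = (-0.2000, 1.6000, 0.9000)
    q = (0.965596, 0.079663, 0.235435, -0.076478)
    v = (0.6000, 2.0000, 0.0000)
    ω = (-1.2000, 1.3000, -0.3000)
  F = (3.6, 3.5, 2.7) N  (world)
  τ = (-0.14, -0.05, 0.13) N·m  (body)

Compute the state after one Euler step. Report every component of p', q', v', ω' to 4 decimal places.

p' = (-0.1520, 1.7600, 0.9000)
q' = (0.9538, 0.0344, 0.2895, -0.0724)
v' = (0.7920, 2.1867, 0.1440)
ω' = (-1.2518, 1.2755, -0.2730)

p' = p + v·dt = (-0.1520, 1.7600, 0.9000)
v + (F/m)dt = (0.7920, 2.1867, 0.1440)
ω×(Iω) gyroscopic = (-0.0234, -0.0072, 0.0624)
(τ − ω×Iω)/I = (-0.6478, -0.3057, 0.3380)
ω' = ω + α·dt = (-1.2518, 1.2755, -0.2730)
q⊗(0,ω) = (-0.2334133, -1.1299243, 1.3709473, 0.0964051)
q' = normalize(q + ½dt·q⊗(0,ω)) = (0.9538, 0.0344, 0.2895, -0.0724)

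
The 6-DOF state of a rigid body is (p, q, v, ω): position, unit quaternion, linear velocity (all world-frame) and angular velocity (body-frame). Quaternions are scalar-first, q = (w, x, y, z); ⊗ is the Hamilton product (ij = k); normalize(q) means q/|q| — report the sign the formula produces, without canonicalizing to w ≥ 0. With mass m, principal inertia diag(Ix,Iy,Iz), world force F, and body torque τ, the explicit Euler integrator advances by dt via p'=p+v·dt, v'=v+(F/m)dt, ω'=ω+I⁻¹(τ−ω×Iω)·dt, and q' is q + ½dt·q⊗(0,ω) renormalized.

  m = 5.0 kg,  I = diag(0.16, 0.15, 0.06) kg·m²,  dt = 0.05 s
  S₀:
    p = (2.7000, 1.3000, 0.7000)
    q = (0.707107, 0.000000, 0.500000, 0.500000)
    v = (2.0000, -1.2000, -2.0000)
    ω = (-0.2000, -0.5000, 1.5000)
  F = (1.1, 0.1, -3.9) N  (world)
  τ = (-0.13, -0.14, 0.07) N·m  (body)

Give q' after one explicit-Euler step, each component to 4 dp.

q' = (0.6941, 0.0214, 0.4883, 0.5286)

2q̇ = q⊗(0,ω) = (-0.5000000, 0.8585786, -0.4535535, 1.1606605)
q + ½dt·q⊗(0,ω), renormalized = (0.6941, 0.0214, 0.4883, 0.5286)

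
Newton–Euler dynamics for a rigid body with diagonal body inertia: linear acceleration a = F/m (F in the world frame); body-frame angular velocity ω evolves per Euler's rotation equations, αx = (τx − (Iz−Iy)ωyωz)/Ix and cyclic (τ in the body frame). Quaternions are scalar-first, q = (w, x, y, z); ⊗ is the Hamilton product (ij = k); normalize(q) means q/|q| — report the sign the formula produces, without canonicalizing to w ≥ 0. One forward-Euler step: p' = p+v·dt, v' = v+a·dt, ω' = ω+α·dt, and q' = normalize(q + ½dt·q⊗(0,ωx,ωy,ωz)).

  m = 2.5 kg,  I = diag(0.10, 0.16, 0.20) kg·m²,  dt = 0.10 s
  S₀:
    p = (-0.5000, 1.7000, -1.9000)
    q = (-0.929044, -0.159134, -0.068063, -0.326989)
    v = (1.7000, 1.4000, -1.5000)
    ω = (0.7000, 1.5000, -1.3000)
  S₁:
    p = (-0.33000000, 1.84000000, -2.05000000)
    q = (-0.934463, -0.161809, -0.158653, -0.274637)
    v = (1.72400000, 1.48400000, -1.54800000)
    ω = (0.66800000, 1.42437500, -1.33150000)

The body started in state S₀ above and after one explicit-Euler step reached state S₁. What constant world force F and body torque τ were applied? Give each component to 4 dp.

velocity change Δv = (0.02400000, 0.08400000, -0.04800000)
F = m·Δv/dt = (0.6000, 2.1000, -1.2000)
ω₁ − ω₀ = (-0.03200000, -0.07562500, -0.03150000)
precession coupling = (-0.0780, 0.0910, 0.0630)
I·α + gyro = (-0.1100, -0.0300, 0.0000)

F = (0.6000, 2.1000, -1.2000)
τ = (-0.1100, -0.0300, 0.0000)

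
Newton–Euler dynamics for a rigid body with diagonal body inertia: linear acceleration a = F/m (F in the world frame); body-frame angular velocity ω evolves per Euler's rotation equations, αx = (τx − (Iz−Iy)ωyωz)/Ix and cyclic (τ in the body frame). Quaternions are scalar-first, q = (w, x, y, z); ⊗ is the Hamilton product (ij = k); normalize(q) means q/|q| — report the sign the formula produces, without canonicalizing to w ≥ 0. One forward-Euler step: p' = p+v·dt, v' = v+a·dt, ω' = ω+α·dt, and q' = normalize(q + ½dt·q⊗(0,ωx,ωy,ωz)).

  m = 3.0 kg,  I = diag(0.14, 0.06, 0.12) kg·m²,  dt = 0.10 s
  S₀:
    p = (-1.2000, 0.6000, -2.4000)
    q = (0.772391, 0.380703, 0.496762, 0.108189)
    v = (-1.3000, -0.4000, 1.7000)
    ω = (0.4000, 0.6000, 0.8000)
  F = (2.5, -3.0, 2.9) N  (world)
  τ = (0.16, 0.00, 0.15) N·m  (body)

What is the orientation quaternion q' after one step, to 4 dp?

Hamilton product q⊗(0,ω) = (-0.5368896, 0.6414526, 0.2021478, 0.6476298)
q + ½dt·q⊗(0,ω), renormalized = (0.7445, 0.4122, 0.5061, 0.1404)

q' = (0.7445, 0.4122, 0.5061, 0.1404)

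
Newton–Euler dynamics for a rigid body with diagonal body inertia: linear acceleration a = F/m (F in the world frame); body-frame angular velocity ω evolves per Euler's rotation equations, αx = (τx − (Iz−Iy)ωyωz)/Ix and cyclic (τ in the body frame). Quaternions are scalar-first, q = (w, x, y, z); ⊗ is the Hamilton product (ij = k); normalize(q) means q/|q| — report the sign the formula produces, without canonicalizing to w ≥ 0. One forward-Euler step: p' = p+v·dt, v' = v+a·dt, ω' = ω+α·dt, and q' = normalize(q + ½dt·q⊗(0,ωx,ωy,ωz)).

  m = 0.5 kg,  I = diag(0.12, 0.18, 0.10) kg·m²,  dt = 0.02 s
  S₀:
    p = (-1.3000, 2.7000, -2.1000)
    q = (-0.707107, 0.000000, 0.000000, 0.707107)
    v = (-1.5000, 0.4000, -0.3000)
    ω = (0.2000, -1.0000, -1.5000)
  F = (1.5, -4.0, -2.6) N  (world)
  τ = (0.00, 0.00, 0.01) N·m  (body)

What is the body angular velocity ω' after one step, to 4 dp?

ω×(Iω) gyroscopic = (-0.1200, -0.0060, -0.0120)
angular accel α = (1.0000, 0.0333, 0.2200)
ω' = ω + α·dt = (0.2200, -0.9993, -1.4956)

ω' = (0.2200, -0.9993, -1.4956)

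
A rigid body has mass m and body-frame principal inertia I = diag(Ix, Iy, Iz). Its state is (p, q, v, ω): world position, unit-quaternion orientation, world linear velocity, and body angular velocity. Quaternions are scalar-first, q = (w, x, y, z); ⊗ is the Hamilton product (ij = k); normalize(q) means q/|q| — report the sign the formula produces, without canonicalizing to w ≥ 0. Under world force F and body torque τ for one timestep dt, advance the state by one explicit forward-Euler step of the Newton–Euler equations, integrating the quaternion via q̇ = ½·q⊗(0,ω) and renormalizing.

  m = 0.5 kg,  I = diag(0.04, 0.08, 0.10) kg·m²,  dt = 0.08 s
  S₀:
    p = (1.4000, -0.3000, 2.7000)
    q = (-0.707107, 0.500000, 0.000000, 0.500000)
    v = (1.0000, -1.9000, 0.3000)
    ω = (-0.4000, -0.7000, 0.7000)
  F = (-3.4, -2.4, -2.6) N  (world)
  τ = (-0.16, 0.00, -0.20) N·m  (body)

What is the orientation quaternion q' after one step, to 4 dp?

q⊗(0,ω) = (-0.1500000, 0.6328428, -0.0550251, -0.8449749)
q' = normalize(q + ½dt·q⊗(0,ω)) = (-0.7125, 0.5248, -0.0022, 0.4658)

q' = (-0.7125, 0.5248, -0.0022, 0.4658)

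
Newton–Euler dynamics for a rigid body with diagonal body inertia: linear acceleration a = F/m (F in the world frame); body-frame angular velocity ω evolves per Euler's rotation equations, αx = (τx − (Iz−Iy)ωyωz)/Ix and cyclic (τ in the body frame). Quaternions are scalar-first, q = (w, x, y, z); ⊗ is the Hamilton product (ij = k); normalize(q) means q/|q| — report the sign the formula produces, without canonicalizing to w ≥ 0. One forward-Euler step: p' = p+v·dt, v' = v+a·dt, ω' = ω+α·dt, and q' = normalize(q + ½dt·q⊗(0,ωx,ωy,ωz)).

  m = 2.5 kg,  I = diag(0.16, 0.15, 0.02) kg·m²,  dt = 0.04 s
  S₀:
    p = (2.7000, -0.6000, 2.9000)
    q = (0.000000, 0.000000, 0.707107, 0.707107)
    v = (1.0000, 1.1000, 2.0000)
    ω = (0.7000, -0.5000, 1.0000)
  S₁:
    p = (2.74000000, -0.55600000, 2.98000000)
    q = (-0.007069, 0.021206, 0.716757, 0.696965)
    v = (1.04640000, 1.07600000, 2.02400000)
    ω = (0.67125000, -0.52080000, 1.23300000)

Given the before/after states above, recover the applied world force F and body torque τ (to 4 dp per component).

F = (2.9000, -1.5000, 1.5000)
τ = (-0.0500, 0.0200, 0.1200)

Δω = ω₁−ω₀ = (-0.02875000, -0.02080000, 0.23300000)
precession coupling = (0.0650, 0.0980, 0.0035)
I·α + gyro = (-0.0500, 0.0200, 0.1200)
velocity change Δv = (0.04640000, -0.02400000, 0.02400000)
m·(v₁−v₀)/dt = (2.9000, -1.5000, 1.5000)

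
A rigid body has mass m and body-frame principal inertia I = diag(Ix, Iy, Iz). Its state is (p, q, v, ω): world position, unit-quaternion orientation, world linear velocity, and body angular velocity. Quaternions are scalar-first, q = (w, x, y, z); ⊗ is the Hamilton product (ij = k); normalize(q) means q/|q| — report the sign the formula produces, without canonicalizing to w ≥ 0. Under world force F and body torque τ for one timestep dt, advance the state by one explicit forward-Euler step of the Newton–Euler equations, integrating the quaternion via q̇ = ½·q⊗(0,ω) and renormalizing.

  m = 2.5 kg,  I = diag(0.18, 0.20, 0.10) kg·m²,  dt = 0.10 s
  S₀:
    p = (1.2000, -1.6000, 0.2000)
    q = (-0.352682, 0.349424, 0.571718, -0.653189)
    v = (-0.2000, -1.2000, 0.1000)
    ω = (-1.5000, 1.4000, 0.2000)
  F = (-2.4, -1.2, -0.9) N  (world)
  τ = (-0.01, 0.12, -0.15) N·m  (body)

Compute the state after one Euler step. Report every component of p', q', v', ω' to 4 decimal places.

α = I⁻¹(τ − ω×Iω) = (0.1000, 0.7200, -1.0800)
ω' = ω + α·dt = (-1.4900, 1.4720, 0.0920)
2q̇ = q⊗(0,ω) = (-0.1456314, 1.5578312, 0.4161439, 1.2762342)
updated quaternion q' = (-0.3581, 0.4251, 0.5894, -0.5863)
a = F/m = (-0.9600, -0.4800, -0.3600)
p + v·dt = (1.1800, -1.7200, 0.2100)
v + (F/m)dt = (-0.2960, -1.2480, 0.0640)

p' = (1.1800, -1.7200, 0.2100)
q' = (-0.3581, 0.4251, 0.5894, -0.5863)
v' = (-0.2960, -1.2480, 0.0640)
ω' = (-1.4900, 1.4720, 0.0920)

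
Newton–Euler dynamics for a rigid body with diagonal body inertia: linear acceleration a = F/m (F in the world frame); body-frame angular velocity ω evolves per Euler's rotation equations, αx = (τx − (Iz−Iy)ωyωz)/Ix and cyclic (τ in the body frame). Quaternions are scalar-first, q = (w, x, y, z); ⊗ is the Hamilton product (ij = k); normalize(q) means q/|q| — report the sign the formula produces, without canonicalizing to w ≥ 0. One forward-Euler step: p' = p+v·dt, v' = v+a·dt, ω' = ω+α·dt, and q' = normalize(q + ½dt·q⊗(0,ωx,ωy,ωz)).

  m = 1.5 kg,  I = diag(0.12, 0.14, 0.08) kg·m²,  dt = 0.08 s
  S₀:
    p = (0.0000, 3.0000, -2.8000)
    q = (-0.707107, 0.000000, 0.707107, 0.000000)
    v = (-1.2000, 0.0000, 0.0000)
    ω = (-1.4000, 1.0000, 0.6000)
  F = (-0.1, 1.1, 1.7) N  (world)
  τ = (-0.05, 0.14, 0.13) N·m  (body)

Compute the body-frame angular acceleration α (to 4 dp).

gyro term ω×Iω = (-0.0360, -0.0336, -0.0280)
(τ − ω×Iω)/I = (-0.1167, 1.2400, 1.9750)

α = (-0.1167, 1.2400, 1.9750)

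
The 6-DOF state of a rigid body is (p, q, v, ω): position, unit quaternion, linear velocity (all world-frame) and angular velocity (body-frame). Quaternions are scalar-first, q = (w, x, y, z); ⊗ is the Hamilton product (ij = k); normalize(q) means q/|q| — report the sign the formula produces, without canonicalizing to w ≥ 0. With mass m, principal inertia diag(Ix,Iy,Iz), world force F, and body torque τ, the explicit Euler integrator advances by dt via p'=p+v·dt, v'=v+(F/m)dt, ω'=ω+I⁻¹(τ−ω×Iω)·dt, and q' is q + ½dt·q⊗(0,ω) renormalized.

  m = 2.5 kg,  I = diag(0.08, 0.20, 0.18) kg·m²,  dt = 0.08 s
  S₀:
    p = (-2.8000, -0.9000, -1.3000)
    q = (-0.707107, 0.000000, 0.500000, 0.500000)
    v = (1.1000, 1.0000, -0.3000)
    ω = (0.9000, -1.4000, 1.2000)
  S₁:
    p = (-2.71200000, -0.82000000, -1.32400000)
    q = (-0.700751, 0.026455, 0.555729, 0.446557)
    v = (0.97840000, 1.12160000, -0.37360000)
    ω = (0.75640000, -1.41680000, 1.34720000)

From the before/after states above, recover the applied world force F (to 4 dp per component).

Δv = v₁−v₀ = (-0.12160000, 0.12160000, -0.07360000)
applied force F = (-3.8000, 3.8000, -2.3000)

F = (-3.8000, 3.8000, -2.3000)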